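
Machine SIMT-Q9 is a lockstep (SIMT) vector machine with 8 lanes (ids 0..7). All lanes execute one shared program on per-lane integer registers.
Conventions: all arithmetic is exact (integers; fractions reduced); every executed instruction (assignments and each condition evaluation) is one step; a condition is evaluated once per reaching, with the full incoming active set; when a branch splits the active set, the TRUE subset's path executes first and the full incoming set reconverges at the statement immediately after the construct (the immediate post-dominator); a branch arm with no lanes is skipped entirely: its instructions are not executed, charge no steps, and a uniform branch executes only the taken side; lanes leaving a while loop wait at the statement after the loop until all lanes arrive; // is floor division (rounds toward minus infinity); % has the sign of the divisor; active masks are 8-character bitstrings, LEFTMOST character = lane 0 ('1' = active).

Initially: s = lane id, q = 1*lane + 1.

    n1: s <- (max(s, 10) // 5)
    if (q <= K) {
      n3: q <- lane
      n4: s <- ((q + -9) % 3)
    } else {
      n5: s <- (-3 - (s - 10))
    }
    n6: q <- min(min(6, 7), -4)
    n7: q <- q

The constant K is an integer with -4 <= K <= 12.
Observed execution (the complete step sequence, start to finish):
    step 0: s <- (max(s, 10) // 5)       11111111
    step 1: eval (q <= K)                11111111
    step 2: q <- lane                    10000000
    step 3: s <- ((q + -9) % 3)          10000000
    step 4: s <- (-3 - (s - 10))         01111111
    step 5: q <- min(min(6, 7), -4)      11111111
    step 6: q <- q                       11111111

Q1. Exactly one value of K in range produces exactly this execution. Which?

Answer: K = 1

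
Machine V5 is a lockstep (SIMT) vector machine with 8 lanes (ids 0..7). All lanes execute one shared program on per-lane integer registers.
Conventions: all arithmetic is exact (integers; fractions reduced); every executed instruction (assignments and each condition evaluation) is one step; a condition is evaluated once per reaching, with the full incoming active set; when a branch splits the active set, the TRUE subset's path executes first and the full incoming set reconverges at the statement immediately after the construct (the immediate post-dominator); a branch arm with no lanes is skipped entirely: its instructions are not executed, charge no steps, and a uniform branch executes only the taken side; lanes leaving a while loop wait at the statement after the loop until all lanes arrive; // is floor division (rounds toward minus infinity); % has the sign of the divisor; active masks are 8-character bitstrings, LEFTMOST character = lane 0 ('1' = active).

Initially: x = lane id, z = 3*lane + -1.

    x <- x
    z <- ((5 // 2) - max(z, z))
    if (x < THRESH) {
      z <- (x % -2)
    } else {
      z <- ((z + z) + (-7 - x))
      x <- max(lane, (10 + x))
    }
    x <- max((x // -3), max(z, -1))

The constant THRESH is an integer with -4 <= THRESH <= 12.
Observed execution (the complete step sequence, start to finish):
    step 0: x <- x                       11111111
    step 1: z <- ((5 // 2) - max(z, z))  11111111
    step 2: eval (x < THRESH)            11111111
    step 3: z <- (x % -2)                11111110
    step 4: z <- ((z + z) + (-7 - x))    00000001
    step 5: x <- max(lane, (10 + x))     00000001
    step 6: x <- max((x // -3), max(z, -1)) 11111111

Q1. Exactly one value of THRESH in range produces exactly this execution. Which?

Answer: THRESH = 7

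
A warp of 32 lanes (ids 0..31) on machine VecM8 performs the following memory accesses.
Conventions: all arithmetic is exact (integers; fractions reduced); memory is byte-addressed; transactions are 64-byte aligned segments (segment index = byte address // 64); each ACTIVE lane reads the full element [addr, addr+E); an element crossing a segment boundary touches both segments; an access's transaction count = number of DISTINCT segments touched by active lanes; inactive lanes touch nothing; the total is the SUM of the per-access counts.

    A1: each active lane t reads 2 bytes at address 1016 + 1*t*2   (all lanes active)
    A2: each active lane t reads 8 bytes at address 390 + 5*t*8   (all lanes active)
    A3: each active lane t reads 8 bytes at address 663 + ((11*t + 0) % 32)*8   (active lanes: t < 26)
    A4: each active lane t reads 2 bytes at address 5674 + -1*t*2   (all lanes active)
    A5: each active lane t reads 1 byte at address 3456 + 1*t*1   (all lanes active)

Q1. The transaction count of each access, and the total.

A1: 2 transactions
A2: 20 transactions
A3: 5 transactions
A4: 2 transactions
A5: 1 transaction

Answer: 2,20,5,2,1; total 30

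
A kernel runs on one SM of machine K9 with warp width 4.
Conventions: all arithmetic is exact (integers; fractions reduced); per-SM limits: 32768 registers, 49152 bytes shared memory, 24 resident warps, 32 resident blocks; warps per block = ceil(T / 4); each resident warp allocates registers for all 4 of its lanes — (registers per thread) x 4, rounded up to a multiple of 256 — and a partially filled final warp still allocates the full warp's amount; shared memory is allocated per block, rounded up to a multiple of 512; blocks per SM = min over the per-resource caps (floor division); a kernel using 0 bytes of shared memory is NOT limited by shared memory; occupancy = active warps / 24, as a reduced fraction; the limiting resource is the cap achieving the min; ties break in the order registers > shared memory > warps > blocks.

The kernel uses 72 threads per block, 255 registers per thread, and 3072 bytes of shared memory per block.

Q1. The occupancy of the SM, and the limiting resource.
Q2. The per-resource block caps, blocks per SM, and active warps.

Answer: occupancy 3/4, limited by registers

registers: 1 block
shared memory: 16 blocks
warps: 1 block
blocks: 32 blocks

Answer: 1 block, 18 active warps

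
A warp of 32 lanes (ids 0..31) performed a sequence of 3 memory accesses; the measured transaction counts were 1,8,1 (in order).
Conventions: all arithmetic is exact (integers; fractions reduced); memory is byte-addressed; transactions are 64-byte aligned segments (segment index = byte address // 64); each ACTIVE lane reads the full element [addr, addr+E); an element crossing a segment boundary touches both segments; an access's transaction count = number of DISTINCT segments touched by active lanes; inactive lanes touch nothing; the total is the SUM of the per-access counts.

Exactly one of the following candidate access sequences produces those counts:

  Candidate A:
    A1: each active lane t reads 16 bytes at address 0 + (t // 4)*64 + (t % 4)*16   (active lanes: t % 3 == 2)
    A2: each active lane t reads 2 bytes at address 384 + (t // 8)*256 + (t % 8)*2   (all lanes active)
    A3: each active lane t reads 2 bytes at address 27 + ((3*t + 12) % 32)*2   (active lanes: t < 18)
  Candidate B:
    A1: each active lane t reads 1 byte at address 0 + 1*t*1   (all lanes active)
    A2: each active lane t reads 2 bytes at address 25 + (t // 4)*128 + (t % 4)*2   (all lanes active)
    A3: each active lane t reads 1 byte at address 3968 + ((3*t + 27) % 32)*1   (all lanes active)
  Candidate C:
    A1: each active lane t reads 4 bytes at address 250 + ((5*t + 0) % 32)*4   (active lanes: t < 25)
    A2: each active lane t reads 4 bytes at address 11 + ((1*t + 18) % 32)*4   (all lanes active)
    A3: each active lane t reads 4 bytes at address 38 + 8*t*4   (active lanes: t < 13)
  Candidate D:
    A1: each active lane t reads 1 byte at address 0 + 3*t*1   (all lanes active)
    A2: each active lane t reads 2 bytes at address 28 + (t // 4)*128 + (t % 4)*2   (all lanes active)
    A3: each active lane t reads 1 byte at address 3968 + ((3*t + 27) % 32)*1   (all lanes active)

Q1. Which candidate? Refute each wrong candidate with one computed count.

A: A1 gives 8 transactions, not 1
C: A1 gives 3 transactions, not 1
D: A1 gives 2 transactions, not 1
B: all counts match (1,8,1)

Answer: B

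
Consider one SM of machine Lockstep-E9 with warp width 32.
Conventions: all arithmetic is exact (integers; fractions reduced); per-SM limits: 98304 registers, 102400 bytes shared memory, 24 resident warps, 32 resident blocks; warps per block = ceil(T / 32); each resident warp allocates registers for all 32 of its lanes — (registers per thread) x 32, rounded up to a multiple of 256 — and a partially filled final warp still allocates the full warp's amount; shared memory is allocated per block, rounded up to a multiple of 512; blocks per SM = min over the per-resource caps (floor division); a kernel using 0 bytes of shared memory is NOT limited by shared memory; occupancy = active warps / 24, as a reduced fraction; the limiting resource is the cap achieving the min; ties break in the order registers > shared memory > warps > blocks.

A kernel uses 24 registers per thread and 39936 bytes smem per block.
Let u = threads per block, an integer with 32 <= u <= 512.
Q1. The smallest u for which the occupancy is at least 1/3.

Answer: u = 97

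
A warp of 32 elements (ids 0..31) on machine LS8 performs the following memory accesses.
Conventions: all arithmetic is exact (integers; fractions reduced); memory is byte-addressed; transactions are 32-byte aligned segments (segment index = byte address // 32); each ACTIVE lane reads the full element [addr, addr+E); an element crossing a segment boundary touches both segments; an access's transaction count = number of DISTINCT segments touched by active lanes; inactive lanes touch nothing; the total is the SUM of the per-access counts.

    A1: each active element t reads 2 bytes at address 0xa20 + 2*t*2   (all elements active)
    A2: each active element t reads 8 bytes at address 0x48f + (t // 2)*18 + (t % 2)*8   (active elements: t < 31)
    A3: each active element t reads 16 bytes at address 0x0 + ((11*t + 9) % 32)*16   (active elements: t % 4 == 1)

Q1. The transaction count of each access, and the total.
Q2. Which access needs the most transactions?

A1: 4 transactions
A2: 10 transactions
A3: 8 transactions

Answer: 4,10,8; total 22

Answer: A2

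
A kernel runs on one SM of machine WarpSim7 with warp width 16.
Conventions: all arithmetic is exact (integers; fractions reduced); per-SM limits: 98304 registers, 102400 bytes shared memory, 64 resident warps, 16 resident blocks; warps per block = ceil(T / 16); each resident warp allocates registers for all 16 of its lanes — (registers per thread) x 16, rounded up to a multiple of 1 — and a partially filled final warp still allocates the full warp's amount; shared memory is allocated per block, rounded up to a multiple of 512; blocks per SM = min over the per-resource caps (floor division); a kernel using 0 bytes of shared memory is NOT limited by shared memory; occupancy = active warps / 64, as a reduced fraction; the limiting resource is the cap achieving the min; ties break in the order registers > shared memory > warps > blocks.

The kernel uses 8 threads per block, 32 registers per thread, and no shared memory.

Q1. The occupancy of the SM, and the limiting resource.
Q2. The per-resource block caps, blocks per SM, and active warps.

Answer: occupancy 1/4, limited by blocks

registers: 192 blocks
shared memory: no limit (kernel uses none)
warps: 64 blocks
blocks: 16 blocks

Answer: 16 blocks, 16 active warps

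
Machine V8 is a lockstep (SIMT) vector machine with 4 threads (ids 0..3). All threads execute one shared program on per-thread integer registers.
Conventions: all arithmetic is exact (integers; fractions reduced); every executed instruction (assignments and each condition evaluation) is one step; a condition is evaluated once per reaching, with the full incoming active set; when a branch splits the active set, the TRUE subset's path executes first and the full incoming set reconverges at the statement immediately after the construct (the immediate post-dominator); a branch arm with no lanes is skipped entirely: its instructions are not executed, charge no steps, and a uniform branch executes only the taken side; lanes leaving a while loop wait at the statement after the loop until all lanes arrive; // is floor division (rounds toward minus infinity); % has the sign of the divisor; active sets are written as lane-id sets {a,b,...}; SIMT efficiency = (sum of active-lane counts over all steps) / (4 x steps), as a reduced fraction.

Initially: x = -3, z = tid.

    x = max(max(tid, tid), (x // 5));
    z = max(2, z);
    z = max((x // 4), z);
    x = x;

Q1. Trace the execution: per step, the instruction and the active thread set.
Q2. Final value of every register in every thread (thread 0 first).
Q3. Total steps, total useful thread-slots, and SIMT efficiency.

step 0: x <- max(max(tid, tid), (x // 5)) {0,1,2,3}
step 1: z <- max(2, z)               {0,1,2,3}
step 2: z <- max((x // 4), z)        {0,1,2,3}
step 3: x <- x                       {0,1,2,3}

Answer: 4 steps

x: 0,1,2,3
z: 2,2,2,3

steps = 4; useful = 16; efficiency = 16/16 = 1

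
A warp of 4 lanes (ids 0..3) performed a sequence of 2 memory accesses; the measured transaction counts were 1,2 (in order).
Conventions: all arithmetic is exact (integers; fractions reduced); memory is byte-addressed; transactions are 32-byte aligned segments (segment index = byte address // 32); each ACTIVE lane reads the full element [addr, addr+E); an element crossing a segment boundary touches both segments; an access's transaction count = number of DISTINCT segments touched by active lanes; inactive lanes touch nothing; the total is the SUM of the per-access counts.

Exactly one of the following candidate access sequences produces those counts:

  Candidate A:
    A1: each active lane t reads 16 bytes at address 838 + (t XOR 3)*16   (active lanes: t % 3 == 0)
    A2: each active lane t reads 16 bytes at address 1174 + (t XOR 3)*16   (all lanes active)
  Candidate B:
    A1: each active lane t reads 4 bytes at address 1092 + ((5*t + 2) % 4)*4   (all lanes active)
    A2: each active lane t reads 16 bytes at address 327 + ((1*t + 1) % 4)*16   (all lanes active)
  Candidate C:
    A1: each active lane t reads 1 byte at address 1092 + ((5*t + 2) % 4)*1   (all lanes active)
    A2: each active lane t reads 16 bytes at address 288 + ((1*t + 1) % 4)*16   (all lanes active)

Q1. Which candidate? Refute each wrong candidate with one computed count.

A: A1 gives 3 transactions, not 1
B: A2 gives 3 transactions, not 2
C: all counts match (1,2)

Answer: C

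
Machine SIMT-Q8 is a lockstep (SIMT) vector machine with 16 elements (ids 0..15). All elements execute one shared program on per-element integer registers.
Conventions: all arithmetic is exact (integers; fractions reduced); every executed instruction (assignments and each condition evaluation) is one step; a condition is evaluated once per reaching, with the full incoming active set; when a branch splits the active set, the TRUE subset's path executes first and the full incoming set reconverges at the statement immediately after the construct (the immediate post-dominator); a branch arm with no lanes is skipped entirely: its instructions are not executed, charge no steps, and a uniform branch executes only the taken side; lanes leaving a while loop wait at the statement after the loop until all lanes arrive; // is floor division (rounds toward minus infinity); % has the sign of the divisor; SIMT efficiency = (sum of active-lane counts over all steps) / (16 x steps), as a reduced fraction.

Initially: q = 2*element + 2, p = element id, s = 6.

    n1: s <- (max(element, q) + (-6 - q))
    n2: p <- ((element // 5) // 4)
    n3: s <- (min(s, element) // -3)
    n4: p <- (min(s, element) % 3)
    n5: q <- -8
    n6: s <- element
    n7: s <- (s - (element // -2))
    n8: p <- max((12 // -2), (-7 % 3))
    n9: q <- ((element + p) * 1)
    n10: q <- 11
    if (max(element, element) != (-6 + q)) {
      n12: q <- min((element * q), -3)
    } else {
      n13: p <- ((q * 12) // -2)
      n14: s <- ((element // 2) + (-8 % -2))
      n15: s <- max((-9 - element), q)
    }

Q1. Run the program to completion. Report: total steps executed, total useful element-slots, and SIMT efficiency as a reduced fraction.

Answer: 15 steps, 194 useful, 97/120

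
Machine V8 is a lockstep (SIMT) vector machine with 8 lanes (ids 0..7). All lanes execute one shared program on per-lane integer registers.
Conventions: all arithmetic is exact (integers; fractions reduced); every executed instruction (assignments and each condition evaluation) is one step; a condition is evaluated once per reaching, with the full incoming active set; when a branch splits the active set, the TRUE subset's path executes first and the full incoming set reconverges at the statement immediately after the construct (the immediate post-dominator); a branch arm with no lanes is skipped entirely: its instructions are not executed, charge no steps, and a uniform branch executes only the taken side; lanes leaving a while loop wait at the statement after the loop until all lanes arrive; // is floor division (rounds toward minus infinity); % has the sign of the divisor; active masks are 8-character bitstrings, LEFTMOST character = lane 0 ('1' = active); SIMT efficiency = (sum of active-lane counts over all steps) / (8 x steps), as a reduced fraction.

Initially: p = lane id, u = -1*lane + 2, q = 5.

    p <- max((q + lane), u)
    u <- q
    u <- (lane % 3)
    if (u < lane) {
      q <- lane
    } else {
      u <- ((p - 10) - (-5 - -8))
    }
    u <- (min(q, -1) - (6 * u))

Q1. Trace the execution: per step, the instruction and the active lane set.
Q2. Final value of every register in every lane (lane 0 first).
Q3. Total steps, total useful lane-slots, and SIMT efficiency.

step 0: p <- max((q + lane), u)      11111111
step 1: u <- q                       11111111
step 2: u <- (lane % 3)              11111111
step 3: eval (u < lane)              11111111
step 4: q <- lane                    00011111
step 5: u <- ((p - 10) - (-5 - -8))  11100000
step 6: u <- (min(q, -1) - (6 * u))  11111111

Answer: 7 steps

p: 5,6,7,8,9,10,11,12
u: 47,41,35,-1,-7,-13,-1,-7
q: 5,5,5,3,4,5,6,7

steps = 7; useful = 48; efficiency = 48/56 = 6/7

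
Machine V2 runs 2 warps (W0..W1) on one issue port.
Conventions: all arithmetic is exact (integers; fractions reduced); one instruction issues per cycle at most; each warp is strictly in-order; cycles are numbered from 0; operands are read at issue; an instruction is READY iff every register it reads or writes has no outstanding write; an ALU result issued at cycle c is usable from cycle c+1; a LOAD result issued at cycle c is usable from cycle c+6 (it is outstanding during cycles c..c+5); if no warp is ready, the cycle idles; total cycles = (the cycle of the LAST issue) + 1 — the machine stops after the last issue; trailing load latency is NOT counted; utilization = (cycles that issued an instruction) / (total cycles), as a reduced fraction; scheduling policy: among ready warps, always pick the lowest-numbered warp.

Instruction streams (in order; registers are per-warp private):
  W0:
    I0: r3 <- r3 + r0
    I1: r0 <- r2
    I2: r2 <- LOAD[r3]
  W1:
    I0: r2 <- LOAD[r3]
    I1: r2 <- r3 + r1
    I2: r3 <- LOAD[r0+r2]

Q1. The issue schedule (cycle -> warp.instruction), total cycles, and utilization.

cycle 0: W0.I0
cycle 1: W0.I1
cycle 2: W0.I2
cycle 3: W1.I0
cycle 4: idle
cycle 5: idle
cycle 6: idle
cycle 7: idle
cycle 8: idle
cycle 9: W1.I1
cycle 10: W1.I2

Answer: 11 cycles, utilization 6/11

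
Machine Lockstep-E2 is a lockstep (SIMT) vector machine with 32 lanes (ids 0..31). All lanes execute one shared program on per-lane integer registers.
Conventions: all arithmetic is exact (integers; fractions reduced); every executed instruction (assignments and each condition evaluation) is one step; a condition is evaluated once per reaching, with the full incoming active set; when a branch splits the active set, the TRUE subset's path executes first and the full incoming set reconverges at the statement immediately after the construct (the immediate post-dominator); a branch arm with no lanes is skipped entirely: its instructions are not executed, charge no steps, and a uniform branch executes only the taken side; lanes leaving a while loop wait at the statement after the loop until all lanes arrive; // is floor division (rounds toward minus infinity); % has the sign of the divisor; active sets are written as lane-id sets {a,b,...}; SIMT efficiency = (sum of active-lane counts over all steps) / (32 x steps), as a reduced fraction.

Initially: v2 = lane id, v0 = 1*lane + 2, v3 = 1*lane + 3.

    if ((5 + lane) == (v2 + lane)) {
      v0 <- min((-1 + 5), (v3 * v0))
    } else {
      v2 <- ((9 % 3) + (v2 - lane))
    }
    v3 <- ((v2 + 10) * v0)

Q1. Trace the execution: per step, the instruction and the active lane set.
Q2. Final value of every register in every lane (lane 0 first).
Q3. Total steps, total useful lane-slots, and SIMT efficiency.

step 0: eval ((5 + lane) == (v2 + lane)) {0,1,2,3,4,5,6,7,8,9,10,11,12,13,14,15,16,17,18,19,20,21,22,23,24,25,26,27,28,29,30,31}
step 1: v0 <- min((-1 + 5), (v3 * v0)) {5}
step 2: v2 <- ((9 % 3) + (v2 - lane)) {0,1,2,3,4,6,7,8,9,10,11,12,13,14,15,16,17,18,19,20,21,22,23,24,25,26,27,28,29,30,31}
step 3: v3 <- ((v2 + 10) * v0)       {0,1,2,3,4,5,6,7,8,9,10,11,12,13,14,15,16,17,18,19,20,21,22,23,24,25,26,27,28,29,30,31}

Answer: 4 steps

v2: 0,0,0,0,0,5,0,0,0,0,0,0,0,0,0,0,0,0,0,0,0,0,0,0,0,0,0,0,0,0,0,0
v0: 2,3,4,5,6,4,8,9,10,11,12,13,14,15,16,17,18,19,20,21,22,23,24,25,26,27,28,29,30,31,32,33
v3: 20,30,40,50,60,60,80,90,100,110,120,130,140,150,160,170,180,190,200,210,220,230,240,250,260,270,280,290,300,310,320,330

steps = 4; useful = 96; efficiency = 96/128 = 3/4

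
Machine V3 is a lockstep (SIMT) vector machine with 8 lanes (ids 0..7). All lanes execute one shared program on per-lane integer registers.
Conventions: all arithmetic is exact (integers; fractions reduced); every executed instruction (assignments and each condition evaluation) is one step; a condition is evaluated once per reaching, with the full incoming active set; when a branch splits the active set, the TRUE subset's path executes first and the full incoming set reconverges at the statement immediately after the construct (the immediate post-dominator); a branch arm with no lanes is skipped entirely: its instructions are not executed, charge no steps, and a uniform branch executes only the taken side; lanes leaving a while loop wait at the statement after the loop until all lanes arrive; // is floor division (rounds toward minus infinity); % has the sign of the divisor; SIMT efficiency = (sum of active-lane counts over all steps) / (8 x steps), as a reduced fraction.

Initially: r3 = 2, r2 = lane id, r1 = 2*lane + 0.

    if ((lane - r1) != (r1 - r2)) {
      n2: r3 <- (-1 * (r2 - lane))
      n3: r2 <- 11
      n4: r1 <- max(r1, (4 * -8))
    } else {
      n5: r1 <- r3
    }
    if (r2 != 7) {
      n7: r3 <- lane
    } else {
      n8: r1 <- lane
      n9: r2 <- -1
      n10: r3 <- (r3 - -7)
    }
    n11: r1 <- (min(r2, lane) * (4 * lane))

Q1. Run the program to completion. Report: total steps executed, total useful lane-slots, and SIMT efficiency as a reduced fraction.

Answer: 8 steps, 54 useful, 27/32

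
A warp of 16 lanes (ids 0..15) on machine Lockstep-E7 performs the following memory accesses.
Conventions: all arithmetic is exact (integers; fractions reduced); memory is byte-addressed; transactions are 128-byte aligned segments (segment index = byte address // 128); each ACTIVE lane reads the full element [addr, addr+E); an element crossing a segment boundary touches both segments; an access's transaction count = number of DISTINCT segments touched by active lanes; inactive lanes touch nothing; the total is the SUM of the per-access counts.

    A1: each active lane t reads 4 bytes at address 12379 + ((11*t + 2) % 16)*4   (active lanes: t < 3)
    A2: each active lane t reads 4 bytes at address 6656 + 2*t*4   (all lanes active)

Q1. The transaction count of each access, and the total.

A1: 2 transactions
A2: 1 transaction

Answer: 2,1; total 3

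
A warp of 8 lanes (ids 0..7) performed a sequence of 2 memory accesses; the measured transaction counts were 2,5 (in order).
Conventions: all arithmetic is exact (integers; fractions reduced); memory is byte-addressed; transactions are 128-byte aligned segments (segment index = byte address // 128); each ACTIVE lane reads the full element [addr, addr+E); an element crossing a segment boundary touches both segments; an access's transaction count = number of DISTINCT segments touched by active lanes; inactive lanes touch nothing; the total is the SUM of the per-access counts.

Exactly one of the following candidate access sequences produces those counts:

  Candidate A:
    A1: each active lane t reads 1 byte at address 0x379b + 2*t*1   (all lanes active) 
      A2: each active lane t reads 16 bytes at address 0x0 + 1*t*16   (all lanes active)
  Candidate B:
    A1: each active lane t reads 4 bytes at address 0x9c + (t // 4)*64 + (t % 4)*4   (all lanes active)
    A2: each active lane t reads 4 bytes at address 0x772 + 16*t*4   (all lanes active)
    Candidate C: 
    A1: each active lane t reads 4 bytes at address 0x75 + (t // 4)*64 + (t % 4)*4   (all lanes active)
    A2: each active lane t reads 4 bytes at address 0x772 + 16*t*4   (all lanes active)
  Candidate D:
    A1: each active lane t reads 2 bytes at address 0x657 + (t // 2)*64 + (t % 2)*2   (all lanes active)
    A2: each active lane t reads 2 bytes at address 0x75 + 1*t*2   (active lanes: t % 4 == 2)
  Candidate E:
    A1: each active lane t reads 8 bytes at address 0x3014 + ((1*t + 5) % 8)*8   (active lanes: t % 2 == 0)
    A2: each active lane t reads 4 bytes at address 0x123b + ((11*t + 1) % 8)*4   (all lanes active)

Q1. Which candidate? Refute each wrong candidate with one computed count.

A: A1 gives 1 transaction, not 2
B: A1 gives 1 transaction, not 2
D: A1 gives 3 transactions, not 2
E: A1 gives 1 transaction, not 2
C: all counts match (2,5)

Answer: C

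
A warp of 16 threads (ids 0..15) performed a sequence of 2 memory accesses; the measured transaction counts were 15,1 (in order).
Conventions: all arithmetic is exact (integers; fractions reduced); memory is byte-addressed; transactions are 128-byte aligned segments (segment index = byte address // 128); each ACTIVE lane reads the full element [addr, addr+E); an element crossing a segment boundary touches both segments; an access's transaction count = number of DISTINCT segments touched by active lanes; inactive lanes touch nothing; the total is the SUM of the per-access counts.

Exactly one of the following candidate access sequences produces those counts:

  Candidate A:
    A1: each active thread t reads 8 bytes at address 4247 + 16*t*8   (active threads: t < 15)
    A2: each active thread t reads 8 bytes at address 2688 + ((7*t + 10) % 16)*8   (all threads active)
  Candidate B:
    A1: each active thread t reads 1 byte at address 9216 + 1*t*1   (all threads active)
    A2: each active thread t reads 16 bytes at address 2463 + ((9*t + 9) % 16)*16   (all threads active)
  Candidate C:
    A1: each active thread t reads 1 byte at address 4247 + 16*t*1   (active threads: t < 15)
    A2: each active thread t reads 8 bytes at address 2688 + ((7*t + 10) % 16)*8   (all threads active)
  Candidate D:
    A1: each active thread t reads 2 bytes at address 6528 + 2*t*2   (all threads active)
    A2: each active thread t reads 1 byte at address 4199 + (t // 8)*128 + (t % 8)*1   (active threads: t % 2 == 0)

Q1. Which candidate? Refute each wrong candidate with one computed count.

B: A1 gives 1 transaction, not 15
C: A1 gives 2 transactions, not 15
D: A1 gives 1 transaction, not 15
A: all counts match (15,1)

Answer: A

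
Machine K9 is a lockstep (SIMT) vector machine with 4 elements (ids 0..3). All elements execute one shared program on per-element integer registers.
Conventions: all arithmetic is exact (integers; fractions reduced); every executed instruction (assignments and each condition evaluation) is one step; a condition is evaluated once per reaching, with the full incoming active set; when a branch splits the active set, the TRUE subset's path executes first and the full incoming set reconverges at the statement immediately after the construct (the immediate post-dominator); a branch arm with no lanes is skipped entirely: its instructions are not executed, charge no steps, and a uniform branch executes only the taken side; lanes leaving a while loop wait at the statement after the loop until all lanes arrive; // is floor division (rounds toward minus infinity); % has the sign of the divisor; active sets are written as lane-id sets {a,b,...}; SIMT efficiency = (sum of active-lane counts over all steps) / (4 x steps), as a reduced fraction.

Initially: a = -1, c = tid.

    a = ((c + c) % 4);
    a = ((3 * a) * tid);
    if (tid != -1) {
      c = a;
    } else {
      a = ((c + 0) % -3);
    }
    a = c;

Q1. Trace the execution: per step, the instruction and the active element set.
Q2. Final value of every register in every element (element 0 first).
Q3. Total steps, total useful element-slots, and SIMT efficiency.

step 0: a <- ((c + c) % 4)           {0,1,2,3}
step 1: a <- ((3 * a) * tid)         {0,1,2,3}
step 2: eval (tid != -1)             {0,1,2,3}
step 3: c <- a                       {0,1,2,3}
step 4: a <- c                       {0,1,2,3}

Answer: 5 steps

a: 0,6,0,18
c: 0,6,0,18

steps = 5; useful = 20; efficiency = 20/20 = 1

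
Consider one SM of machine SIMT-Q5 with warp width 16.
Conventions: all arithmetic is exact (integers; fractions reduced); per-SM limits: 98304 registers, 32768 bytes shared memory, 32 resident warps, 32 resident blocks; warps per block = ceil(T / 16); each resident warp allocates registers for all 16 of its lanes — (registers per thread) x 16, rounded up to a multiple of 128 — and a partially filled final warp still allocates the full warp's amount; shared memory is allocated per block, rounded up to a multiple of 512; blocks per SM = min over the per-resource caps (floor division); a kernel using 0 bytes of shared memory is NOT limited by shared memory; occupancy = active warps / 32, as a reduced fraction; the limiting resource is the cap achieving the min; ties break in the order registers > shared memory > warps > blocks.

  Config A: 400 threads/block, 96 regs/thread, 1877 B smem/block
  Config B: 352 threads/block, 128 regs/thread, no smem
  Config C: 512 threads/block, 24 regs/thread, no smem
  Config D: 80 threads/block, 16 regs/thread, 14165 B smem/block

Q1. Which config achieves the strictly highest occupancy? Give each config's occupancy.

occupancies: A 25/32, B 11/16, C 1, D 5/16

Answer: C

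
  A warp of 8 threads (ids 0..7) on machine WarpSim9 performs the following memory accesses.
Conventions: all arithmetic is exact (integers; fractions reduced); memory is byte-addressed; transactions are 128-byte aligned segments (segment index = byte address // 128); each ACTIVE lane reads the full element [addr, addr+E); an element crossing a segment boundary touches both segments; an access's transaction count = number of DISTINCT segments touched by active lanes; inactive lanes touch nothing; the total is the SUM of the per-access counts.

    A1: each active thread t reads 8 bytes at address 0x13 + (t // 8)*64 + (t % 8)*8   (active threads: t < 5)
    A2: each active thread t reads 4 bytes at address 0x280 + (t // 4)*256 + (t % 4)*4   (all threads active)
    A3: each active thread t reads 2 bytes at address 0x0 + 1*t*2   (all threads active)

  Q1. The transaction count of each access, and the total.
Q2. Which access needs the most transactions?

A1: 1 transaction
A2: 2 transactions
A3: 1 transaction

Answer: 1,2,1; total 4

Answer: A2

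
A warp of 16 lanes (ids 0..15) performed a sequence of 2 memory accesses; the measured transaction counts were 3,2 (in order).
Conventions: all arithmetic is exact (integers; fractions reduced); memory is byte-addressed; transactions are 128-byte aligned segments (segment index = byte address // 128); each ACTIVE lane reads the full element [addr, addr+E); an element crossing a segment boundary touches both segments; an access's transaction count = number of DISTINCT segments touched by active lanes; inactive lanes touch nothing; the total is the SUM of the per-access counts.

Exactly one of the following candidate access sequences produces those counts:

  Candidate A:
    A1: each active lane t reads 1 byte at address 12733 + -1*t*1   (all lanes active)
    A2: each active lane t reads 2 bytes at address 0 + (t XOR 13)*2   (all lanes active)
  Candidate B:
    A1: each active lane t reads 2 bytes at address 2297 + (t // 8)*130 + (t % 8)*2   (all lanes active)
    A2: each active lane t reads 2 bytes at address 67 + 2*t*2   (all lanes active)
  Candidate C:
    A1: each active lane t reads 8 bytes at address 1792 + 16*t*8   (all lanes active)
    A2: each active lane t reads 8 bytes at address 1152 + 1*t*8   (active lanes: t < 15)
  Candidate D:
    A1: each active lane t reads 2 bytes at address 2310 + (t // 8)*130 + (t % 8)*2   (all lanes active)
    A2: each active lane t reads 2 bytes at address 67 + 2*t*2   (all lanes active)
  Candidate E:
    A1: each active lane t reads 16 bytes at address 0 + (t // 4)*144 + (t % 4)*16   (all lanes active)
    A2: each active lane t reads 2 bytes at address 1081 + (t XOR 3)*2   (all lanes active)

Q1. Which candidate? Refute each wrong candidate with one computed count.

A: A1 gives 1 transaction, not 3
C: A1 gives 16 transactions, not 3
D: A1 gives 2 transactions, not 3
E: A1 gives 4 transactions, not 3
B: all counts match (3,2)

Answer: B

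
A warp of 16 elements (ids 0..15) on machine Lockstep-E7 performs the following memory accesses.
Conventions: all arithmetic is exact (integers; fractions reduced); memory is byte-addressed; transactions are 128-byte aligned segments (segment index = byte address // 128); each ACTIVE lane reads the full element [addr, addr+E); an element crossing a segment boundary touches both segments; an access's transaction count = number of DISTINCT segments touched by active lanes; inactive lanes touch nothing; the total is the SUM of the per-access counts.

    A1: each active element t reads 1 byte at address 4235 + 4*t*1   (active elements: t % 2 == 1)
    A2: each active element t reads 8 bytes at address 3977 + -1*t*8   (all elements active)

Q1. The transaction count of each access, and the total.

A1: 1 transaction
A2: 2 transactions

Answer: 1,2; total 3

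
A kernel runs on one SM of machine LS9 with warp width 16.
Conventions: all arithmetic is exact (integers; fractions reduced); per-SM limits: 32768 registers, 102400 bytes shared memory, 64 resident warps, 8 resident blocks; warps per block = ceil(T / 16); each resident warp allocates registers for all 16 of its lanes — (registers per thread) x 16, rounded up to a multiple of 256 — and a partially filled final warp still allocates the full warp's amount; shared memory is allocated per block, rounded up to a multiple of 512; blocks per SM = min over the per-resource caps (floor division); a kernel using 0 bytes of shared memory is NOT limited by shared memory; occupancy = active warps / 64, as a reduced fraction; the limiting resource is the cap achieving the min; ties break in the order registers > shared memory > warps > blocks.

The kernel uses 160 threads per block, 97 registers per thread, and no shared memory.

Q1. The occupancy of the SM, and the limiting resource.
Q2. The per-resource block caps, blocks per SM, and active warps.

Answer: occupancy 5/32, limited by registers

registers: 1 block
shared memory: no limit (kernel uses none)
warps: 6 blocks
blocks: 8 blocks

Answer: 1 block, 10 active warps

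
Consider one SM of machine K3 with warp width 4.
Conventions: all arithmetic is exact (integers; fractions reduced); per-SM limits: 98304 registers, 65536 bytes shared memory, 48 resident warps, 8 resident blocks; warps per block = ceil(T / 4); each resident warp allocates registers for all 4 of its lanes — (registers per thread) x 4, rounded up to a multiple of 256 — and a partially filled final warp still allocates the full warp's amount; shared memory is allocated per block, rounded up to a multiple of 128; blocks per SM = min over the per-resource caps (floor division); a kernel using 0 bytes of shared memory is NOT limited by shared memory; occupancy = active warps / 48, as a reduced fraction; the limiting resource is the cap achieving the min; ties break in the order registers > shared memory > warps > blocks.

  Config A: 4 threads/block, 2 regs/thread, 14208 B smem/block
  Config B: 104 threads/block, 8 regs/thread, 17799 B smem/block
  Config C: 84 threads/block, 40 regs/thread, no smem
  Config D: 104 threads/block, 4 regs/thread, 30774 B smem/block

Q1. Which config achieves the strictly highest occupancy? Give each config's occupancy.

occupancies: A 1/12, B 13/24, C 7/8, D 13/24

Answer: C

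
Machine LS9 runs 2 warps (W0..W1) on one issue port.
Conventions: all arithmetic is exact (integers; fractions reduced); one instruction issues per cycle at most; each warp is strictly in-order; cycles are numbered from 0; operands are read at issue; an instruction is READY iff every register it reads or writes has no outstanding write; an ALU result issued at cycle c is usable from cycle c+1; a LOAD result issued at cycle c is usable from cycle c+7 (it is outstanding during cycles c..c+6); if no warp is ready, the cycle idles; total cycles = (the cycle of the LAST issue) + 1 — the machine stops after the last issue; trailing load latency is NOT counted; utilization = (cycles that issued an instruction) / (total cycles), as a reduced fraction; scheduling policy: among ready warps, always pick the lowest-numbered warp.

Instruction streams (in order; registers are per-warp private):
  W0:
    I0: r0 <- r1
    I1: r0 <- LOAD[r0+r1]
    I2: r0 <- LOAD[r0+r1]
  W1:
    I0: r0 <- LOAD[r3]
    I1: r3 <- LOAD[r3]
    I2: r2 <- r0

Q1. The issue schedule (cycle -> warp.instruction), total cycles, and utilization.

cycle 0: W0.I0
cycle 1: W0.I1
cycle 2: W1.I0
cycle 3: W1.I1
cycle 4: idle
cycle 5: idle
cycle 6: idle
cycle 7: idle
cycle 8: W0.I2
cycle 9: W1.I2

Answer: 10 cycles, utilization 3/5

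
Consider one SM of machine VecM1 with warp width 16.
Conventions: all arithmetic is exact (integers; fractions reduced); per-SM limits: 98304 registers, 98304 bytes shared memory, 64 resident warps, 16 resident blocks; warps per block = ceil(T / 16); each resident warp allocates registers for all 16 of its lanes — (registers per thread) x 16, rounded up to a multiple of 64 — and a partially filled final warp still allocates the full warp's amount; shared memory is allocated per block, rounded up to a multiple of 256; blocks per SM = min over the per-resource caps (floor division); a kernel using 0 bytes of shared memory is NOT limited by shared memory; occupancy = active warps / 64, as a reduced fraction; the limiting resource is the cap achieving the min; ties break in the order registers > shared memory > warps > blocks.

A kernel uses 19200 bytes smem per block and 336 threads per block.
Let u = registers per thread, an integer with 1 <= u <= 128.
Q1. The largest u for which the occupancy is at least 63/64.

Answer: u = 96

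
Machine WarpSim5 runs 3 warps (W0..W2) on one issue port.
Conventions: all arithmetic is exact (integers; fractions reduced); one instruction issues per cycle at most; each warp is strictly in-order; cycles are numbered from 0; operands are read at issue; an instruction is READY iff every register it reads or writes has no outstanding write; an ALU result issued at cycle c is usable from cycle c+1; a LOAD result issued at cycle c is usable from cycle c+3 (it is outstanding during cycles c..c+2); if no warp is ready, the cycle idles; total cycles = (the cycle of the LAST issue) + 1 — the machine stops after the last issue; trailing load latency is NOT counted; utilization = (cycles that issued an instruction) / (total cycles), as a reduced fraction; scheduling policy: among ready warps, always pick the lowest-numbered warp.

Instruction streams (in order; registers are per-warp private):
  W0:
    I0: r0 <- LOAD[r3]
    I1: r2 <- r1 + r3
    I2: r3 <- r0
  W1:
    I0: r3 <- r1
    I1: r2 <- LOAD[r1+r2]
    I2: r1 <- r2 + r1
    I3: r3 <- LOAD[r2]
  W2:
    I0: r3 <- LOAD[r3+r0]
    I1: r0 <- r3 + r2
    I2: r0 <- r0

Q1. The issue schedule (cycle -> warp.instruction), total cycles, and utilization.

cycle 0: W0.I0
cycle 1: W0.I1
cycle 2: W1.I0
cycle 3: W0.I2
cycle 4: W1.I1
cycle 5: W2.I0
cycle 6: idle
cycle 7: W1.I2
cycle 8: W1.I3
cycle 9: W2.I1
cycle 10: W2.I2

Answer: 11 cycles, utilization 10/11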